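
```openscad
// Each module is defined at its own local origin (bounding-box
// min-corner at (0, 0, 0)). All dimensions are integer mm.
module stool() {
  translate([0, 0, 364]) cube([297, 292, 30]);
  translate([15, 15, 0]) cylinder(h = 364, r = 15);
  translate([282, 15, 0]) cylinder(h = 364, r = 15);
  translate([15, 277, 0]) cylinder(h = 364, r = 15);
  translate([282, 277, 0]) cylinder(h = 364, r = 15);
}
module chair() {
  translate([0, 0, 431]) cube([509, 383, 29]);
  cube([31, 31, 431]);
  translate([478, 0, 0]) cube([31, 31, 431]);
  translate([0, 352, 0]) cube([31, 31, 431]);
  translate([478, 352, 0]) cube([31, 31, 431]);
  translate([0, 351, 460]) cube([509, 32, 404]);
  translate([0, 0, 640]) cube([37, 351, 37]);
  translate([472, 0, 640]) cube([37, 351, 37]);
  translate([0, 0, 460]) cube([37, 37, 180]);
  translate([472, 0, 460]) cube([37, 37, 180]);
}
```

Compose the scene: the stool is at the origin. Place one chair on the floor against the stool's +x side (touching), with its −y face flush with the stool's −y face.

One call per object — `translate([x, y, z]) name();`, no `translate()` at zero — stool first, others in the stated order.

stool();
translate([297, 0, 0]) chair();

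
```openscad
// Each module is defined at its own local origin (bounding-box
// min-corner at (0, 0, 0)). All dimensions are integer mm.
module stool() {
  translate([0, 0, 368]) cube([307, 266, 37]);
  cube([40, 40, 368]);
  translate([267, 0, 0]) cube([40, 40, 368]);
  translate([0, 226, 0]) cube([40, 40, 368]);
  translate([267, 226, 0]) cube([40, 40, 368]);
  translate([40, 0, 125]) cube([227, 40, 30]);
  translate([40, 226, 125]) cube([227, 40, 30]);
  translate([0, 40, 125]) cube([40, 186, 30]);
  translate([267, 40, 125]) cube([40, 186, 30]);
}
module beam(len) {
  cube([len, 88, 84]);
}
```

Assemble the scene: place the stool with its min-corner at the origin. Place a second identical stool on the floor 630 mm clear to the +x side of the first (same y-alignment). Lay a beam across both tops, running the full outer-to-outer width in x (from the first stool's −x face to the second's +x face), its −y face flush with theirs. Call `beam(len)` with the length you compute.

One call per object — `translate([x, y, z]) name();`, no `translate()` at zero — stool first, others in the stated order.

stool();
translate([937, 0, 0]) stool();
translate([0, 0, 405]) beam(1244);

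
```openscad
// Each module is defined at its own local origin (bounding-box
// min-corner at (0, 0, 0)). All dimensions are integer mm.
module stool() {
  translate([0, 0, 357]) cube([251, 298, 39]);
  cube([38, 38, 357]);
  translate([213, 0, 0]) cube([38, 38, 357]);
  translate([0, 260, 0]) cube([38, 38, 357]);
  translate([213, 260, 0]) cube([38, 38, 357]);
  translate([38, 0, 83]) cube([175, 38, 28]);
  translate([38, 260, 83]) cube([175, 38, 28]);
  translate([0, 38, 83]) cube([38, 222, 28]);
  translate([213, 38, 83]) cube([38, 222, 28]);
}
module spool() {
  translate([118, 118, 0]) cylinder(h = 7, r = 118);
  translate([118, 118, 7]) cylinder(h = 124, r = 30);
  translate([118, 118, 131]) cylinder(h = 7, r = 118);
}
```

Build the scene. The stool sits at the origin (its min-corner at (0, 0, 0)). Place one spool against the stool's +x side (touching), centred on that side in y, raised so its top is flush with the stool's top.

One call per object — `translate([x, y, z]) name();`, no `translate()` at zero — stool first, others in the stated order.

stool();
translate([251, 31, 258]) spool();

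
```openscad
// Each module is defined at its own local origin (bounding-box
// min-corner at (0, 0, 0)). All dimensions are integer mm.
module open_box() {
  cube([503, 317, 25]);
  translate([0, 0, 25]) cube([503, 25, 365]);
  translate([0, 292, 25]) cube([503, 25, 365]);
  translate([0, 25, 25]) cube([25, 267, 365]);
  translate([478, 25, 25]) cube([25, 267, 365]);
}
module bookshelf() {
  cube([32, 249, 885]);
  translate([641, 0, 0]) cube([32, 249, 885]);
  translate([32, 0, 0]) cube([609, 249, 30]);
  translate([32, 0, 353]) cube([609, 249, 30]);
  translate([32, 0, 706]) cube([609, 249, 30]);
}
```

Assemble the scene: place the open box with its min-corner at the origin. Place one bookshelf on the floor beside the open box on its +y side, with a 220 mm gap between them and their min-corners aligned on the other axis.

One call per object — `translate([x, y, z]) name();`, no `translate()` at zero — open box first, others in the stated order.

open_box();
translate([0, 537, 0]) bookshelf();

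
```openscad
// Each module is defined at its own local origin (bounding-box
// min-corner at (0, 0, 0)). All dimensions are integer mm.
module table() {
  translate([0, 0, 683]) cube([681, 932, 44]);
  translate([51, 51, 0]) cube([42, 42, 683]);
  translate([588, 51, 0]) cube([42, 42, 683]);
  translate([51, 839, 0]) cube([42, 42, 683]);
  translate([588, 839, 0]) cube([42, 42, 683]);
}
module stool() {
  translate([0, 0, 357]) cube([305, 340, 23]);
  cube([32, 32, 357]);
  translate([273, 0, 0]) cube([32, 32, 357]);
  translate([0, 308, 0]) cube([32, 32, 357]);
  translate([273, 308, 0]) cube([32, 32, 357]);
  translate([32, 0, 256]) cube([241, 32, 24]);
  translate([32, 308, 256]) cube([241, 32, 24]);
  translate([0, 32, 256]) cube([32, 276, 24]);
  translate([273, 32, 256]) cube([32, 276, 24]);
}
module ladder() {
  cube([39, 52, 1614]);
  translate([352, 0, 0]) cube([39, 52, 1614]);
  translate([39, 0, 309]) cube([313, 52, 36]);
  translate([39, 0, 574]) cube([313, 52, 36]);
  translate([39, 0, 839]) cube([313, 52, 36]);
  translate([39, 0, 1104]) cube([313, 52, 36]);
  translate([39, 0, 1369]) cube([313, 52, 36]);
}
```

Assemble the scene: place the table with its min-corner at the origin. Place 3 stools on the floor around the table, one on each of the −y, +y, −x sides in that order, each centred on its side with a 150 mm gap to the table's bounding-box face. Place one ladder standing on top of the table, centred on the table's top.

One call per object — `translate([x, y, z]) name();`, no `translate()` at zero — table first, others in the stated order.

table();
translate([188, -490, 0]) stool();
translate([188, 1082, 0]) stool();
translate([-455, 296, 0]) stool();
translate([145, 440, 727]) ladder();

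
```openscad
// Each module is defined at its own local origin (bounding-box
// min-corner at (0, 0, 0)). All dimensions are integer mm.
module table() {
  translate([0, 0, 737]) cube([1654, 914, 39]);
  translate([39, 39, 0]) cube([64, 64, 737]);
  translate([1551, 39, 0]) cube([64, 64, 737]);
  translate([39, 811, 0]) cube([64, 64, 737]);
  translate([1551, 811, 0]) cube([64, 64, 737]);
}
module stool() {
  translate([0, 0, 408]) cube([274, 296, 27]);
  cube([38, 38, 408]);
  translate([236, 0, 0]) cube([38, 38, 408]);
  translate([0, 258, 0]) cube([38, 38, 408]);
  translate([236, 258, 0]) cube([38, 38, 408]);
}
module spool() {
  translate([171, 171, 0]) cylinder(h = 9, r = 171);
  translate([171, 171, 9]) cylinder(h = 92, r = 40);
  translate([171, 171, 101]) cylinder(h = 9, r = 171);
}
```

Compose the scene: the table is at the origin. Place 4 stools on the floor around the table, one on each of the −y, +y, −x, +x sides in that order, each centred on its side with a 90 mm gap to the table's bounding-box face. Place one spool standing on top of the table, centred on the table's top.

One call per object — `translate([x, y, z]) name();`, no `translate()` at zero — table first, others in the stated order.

table();
translate([690, -386, 0]) stool();
translate([690, 1004, 0]) stool();
translate([-364, 309, 0]) stool();
translate([1744, 309, 0]) stool();
translate([656, 286, 776]) spool();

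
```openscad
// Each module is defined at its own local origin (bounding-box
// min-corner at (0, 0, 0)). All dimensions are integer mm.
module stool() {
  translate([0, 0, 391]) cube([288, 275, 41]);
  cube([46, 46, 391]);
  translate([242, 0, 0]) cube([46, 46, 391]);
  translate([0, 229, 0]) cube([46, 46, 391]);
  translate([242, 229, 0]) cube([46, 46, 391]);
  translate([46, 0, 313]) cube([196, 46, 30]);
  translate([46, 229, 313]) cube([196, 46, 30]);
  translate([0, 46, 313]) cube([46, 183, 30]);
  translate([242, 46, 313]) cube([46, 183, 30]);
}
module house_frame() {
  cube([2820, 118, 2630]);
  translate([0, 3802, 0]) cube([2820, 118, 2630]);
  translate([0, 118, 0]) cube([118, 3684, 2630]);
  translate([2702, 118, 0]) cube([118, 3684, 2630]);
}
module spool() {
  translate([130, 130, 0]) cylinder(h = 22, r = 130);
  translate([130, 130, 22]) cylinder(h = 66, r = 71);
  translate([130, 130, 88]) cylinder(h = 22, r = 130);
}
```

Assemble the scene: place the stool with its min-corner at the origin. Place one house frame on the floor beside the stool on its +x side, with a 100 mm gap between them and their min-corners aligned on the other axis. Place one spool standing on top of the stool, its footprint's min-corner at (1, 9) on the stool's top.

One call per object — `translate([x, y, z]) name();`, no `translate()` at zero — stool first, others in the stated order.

stool();
translate([388, 0, 0]) house_frame();
translate([1, 9, 432]) spool();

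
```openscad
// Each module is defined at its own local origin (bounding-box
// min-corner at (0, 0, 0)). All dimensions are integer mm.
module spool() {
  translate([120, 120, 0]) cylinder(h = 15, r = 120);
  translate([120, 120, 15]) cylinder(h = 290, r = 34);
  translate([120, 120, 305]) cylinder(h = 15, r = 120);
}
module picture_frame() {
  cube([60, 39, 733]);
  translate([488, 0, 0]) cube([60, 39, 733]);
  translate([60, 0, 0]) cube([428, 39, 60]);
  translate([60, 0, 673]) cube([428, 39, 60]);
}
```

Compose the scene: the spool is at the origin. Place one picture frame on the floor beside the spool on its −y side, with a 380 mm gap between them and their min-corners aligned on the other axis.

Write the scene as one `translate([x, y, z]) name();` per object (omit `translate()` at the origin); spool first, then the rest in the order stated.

spool();
translate([0, -419, 0]) picture_frame();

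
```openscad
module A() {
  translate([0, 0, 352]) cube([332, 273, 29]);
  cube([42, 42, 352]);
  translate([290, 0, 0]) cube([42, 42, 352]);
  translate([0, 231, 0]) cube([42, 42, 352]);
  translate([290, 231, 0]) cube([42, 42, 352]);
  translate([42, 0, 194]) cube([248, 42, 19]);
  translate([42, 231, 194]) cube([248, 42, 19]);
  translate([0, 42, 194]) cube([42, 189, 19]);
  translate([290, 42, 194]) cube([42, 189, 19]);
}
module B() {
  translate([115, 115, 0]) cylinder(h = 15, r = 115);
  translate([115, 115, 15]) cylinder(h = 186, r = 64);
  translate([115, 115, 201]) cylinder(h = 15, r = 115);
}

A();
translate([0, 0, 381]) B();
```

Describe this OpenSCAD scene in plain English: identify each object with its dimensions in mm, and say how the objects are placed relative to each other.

A is a four-legged stool. The seat is 332×273 mm, 29 mm thick, top at z = 381 mm. It stands on four square legs, each 42×42 mm in cross-section, from z = 0 to the seat underside, each flush with a corner of the seat. Four stretchers, 42 mm wide and 19 mm tall, connect adjacent legs with their undersides at z = 194 mm, each running between the inner faces of the legs it joins and aligned with the legs' outer faces on the other axis.

B is a spool: two coaxial disc flanges of radius 115 mm and thickness 15 mm, joined by a core cylinder of radius 64 mm and height 186 mm. The lower flange rests on z = 0 and the three cylinders share a vertical axis.

The spool is on top of the stool.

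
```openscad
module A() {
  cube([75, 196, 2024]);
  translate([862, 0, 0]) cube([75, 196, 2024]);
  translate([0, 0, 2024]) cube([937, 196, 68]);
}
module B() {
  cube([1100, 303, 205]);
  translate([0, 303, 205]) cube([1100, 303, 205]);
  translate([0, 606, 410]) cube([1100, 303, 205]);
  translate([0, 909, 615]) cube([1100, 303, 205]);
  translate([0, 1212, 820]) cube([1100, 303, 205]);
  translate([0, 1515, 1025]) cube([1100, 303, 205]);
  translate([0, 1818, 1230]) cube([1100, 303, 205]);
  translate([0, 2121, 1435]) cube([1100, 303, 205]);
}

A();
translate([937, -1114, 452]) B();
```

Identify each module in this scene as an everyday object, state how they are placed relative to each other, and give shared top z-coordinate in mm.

A is a door frame. B is a staircase. The staircase is beside the door frame with their tops flush at z = 2092. The shared top z-coordinate is 2092 mm.

Both tops at z = 2092 mm.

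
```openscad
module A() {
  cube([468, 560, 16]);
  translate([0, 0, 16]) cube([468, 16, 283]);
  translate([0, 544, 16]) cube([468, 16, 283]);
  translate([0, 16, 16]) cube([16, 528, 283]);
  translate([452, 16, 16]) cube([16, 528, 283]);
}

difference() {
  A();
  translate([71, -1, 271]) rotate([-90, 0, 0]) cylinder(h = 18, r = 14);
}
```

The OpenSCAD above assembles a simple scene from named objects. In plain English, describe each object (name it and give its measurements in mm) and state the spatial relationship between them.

A is an open-topped rectangular box: outside dimensions 468×560×299 mm, with a uniform wall and base thickness of 16 mm. The base is a full 468×560 slab on the floor; four walls sit on top of the base. The front and back walls (the −y and +y sides) span the full width; the two side walls fit between them.

The open box has a circular hole of radius 14 mm through its front wall, centred at (x = 71, z = 271).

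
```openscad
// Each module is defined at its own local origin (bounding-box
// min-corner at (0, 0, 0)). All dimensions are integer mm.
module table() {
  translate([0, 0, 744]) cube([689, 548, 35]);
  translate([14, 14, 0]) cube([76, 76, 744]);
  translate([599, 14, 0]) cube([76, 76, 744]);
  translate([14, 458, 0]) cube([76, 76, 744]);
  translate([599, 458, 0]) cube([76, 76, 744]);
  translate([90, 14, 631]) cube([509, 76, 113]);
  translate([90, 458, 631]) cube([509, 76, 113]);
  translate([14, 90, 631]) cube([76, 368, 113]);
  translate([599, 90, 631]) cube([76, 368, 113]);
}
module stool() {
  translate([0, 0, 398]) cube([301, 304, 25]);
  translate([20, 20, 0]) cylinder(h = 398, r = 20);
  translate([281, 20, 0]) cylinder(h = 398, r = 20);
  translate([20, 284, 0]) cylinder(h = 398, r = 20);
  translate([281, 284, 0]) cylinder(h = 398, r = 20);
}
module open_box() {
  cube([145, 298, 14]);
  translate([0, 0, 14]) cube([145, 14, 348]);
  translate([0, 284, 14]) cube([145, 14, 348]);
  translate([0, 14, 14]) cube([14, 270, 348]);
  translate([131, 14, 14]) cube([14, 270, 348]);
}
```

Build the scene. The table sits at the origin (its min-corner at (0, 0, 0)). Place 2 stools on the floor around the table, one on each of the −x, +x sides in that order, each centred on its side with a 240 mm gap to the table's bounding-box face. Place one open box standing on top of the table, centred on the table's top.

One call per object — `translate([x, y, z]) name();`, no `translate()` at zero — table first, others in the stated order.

table();
translate([-541, 122, 0]) stool();
translate([929, 122, 0]) stool();
translate([272, 125, 779]) open_box();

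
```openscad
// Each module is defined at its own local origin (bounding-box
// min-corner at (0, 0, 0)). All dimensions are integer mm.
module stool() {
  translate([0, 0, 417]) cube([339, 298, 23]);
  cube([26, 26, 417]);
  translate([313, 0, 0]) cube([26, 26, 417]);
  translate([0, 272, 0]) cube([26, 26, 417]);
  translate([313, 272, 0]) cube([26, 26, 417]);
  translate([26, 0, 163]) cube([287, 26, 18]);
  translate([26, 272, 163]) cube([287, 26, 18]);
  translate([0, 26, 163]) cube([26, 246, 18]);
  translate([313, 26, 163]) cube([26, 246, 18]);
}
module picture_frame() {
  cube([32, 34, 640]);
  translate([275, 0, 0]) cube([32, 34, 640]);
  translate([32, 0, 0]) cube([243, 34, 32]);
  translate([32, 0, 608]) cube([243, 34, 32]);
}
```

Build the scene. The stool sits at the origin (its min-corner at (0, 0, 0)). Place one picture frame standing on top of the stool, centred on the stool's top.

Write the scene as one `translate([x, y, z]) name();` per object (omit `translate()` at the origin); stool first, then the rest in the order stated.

stool();
translate([16, 132, 440]) picture_frame();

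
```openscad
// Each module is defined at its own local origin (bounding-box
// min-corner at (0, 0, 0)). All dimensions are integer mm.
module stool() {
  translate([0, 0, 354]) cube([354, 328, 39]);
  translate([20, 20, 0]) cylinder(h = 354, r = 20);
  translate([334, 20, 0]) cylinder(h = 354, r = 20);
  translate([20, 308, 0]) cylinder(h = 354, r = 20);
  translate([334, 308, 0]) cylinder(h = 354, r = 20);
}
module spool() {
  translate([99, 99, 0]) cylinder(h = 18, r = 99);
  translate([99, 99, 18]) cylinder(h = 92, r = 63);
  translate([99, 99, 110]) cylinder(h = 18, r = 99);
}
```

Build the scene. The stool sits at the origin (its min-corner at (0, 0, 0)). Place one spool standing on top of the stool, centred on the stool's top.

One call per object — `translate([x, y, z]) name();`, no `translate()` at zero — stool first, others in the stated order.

stool();
translate([78, 65, 393]) spool();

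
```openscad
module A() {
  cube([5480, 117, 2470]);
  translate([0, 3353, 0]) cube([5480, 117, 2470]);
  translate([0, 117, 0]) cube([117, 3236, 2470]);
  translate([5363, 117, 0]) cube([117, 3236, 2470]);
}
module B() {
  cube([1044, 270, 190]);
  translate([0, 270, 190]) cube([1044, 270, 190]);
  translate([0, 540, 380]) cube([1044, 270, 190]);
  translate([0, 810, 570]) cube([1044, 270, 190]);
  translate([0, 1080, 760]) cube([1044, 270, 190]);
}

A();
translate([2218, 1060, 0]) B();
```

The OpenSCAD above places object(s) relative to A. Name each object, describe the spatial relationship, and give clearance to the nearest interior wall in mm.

A is a house frame. B is a staircase. The staircase sits inside the house frame, centred. The clearance to the nearest interior wall is 943 mm.

Clearances: x = 2101, y = 943; minimum 943 mm.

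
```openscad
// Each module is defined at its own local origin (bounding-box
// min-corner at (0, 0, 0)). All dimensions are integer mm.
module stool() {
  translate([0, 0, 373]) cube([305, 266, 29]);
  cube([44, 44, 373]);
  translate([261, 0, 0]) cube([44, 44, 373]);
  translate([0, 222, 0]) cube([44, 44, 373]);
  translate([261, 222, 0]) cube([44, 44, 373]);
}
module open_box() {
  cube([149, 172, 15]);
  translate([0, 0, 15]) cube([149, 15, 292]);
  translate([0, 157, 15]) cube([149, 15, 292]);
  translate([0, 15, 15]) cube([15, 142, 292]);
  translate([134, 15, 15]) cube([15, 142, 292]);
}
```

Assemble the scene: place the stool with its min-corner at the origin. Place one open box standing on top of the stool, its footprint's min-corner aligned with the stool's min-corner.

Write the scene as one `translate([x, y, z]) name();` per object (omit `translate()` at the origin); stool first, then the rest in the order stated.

stool();
translate([0, 0, 402]) open_box();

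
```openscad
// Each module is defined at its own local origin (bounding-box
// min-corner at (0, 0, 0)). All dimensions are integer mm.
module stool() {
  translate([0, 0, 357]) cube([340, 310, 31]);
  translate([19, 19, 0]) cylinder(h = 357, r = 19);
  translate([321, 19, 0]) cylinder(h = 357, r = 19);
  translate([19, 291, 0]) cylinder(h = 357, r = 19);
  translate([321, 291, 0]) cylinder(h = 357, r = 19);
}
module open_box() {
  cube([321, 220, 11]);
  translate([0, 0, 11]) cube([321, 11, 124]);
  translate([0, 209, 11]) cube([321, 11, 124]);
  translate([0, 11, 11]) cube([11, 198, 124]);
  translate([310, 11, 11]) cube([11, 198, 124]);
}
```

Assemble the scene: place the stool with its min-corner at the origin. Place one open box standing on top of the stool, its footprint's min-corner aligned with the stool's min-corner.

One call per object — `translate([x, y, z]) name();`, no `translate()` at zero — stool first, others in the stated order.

stool();
translate([0, 0, 388]) open_box();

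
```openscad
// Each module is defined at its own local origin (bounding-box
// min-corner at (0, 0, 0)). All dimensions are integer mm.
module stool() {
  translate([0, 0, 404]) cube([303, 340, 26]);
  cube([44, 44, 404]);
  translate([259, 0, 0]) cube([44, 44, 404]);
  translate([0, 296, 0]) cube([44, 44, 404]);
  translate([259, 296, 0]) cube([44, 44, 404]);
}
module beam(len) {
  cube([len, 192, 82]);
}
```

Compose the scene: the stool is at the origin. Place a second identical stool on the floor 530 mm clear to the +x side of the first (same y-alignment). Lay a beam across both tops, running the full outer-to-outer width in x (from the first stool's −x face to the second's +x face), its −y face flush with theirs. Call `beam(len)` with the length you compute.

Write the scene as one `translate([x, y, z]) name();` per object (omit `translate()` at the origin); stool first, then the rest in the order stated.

stool();
translate([833, 0, 0]) stool();
translate([0, 0, 430]) beam(1136);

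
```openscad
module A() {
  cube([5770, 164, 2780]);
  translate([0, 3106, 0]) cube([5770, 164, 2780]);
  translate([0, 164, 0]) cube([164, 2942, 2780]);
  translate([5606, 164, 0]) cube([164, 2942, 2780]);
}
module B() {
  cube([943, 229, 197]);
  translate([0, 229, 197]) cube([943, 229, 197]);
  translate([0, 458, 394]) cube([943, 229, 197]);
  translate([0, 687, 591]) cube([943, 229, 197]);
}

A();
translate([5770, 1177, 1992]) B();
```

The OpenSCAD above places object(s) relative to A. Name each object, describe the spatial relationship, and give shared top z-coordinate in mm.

Both tops at z = 2780 mm.

A is a house frame. B is a staircase. The staircase is beside the house frame with their tops flush at z = 2780. The shared top z-coordinate is 2780 mm.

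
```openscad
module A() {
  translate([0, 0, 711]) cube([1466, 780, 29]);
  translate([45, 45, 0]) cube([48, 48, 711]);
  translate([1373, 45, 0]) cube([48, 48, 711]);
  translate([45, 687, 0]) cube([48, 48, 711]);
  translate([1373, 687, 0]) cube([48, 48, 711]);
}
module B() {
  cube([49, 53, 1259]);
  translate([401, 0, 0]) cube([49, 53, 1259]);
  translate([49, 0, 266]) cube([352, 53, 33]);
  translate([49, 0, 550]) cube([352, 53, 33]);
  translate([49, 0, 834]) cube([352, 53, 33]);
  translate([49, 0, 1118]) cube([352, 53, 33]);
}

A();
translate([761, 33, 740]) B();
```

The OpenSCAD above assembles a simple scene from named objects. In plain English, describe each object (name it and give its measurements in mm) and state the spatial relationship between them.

A is a rectangular dining table. The top is 1466×780×29 mm with its upper surface at z = 740 mm. It stands on four 48×48 mm square legs, each inset 45 mm from the nearest pair of top edges, running from the floor to the underside of the top.

B is a wooden ladder with two side rails of 49×53 mm section and 1259 mm height, set 450 mm apart overall. Between them run 4 rectangular rungs (53 mm deep, 33 mm thick), front faces flush with the rails' −y face. The bottom of the first rung is 266 mm above the floor and each subsequent rung is 284 mm higher than the one below.

The ladder is on top of the table.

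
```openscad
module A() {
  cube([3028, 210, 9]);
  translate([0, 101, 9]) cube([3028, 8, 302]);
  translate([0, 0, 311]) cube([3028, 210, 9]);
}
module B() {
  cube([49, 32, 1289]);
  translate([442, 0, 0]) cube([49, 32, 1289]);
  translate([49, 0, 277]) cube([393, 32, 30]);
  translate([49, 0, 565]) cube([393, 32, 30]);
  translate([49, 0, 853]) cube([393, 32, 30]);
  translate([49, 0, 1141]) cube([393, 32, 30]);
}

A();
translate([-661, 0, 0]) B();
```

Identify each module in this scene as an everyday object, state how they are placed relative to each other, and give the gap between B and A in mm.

The ladder's nearest face is 170 mm from the I-beam's −x face.

A is an I-beam. B is a ladder. The ladder is on the floor beside the I-beam on its −x side. The gap between the ladder and the I-beam is 170 mm.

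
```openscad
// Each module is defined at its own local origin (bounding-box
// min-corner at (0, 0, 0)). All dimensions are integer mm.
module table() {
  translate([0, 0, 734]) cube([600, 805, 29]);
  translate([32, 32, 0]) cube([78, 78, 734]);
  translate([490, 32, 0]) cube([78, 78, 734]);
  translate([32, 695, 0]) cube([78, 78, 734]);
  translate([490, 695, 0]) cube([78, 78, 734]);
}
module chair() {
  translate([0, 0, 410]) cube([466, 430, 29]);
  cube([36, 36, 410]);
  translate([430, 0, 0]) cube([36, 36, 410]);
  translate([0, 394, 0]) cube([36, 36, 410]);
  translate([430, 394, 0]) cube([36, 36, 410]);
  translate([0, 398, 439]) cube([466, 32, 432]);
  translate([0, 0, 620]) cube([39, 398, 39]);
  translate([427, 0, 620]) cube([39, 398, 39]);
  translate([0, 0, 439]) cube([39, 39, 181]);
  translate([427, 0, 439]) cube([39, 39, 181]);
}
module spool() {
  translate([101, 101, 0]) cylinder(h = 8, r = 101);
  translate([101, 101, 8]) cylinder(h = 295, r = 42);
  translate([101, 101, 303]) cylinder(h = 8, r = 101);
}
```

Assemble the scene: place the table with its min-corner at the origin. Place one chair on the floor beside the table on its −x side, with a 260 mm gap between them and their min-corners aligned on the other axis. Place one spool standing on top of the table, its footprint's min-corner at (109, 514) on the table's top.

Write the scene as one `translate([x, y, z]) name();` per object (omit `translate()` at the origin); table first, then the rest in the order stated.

table();
translate([-726, 0, 0]) chair();
translate([109, 514, 763]) spool();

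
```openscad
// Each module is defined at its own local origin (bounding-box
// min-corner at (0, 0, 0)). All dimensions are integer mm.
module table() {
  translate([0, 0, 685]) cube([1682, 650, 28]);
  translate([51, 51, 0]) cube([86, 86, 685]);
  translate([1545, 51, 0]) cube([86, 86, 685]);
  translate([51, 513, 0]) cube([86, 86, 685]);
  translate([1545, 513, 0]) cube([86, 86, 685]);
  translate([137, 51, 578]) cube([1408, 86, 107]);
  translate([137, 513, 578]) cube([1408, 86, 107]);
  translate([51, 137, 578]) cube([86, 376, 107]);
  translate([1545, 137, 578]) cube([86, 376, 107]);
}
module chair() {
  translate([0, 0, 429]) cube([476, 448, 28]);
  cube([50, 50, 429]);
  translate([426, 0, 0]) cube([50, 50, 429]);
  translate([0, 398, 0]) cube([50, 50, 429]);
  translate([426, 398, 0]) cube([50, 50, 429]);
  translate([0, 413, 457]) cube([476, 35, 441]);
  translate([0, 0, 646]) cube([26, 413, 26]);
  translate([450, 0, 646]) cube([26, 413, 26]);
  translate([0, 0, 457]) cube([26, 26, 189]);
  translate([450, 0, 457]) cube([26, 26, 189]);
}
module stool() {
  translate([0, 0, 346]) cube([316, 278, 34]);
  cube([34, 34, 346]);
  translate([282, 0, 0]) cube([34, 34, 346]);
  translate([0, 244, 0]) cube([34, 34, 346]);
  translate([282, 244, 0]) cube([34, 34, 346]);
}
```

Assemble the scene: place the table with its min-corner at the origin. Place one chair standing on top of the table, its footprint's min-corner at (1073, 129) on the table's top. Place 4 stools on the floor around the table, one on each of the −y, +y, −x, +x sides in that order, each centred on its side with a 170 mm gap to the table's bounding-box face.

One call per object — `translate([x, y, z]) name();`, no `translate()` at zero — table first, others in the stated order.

table();
translate([1073, 129, 713]) chair();
translate([683, -448, 0]) stool();
translate([683, 820, 0]) stool();
translate([-486, 186, 0]) stool();
translate([1852, 186, 0]) stool();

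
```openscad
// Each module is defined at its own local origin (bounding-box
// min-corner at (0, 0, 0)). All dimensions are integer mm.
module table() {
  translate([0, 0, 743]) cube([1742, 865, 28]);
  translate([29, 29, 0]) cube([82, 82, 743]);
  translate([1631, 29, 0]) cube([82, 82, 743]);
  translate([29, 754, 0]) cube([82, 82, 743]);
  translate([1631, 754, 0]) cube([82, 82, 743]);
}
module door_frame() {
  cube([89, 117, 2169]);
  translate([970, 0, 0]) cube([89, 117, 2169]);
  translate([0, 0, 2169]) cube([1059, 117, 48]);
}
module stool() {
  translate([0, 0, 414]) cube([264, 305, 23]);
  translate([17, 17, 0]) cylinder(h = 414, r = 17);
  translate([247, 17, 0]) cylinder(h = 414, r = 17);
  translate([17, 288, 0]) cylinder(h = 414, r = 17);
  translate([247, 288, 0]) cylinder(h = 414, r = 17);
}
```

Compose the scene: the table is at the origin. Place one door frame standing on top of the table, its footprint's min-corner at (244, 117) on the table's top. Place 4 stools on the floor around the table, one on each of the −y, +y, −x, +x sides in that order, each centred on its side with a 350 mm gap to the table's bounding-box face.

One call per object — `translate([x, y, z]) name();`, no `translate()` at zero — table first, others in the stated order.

table();
translate([244, 117, 771]) door_frame();
translate([739, -655, 0]) stool();
translate([739, 1215, 0]) stool();
translate([-614, 280, 0]) stool();
translate([2092, 280, 0]) stool();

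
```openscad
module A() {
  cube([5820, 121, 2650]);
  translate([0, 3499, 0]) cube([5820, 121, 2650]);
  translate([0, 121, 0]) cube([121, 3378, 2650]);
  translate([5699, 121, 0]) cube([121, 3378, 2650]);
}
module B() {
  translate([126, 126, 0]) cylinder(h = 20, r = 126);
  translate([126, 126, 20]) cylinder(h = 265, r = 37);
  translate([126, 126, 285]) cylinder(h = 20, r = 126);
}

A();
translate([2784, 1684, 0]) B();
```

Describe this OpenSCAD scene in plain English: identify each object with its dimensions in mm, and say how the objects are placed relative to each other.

A is the wall frame of a small rectangular building: four walls, each 2650 mm tall and 121 mm thick, enclosing a footprint 5820 mm (x) by 3620 mm (y) outside-to-outside, with no floor or roof. The front and back walls (the −y and +y sides) span the full width; the two side walls fit between them.

B is a spool: two coaxial disc flanges of radius 126 mm and thickness 20 mm, joined by a core cylinder of radius 37 mm and height 265 mm. The lower flange rests on z = 0 and the three cylinders share a vertical axis.

The spool sits inside the house frame, centred.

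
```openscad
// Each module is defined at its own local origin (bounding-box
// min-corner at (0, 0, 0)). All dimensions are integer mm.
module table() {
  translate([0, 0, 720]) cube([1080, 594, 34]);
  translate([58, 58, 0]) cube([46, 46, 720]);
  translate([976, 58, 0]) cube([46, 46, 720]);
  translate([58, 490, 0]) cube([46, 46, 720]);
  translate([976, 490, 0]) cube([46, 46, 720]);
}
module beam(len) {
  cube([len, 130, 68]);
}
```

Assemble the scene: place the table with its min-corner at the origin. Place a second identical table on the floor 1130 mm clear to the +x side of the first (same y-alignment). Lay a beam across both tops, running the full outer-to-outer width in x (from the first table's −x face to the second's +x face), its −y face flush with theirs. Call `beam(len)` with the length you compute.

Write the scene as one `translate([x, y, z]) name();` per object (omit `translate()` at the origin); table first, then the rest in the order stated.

table();
translate([2210, 0, 0]) table();
translate([0, 0, 754]) beam(3290);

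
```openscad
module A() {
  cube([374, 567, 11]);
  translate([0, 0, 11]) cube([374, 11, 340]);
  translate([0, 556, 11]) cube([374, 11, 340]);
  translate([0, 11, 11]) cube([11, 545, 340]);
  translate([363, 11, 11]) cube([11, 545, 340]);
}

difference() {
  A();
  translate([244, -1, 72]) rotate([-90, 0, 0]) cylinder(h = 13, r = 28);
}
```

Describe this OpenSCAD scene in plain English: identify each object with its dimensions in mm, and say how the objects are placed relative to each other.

A is an open storage box with external size 374×567×351 mm and wall thickness 11 mm (the base is also 11 mm thick). The base covers the whole footprint; the four walls stand on the base, with the y-facing walls full-width and the x-facing walls fitting between their inner faces.

The open box has a circular hole of radius 28 mm through its front wall, centred at (x = 244, z = 72).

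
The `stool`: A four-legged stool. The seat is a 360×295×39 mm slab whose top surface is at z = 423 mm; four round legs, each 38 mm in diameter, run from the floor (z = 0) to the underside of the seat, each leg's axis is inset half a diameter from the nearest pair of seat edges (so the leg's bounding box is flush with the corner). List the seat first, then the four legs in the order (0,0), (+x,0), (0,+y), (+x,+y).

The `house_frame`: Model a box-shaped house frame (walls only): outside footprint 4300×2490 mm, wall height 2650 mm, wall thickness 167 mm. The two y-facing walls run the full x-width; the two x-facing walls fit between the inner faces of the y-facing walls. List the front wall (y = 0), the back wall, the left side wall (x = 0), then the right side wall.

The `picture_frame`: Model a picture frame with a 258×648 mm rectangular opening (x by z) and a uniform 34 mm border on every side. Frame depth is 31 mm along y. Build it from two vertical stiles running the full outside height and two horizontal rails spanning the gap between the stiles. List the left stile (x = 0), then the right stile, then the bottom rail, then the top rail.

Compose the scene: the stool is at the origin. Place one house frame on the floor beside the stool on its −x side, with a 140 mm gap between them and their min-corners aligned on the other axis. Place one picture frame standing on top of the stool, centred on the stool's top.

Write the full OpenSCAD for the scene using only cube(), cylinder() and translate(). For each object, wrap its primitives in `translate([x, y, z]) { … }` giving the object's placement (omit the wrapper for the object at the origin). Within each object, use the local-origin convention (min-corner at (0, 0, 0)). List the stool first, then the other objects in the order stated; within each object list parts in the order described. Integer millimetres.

translate([0, 0, 384]) cube([360, 295, 39]);
translate([19, 19, 0]) cylinder(h = 384, r = 19);
translate([341, 19, 0]) cylinder(h = 384, r = 19);
translate([19, 276, 0]) cylinder(h = 384, r = 19);
translate([341, 276, 0]) cylinder(h = 384, r = 19);
translate([-4440, 0, 0]) {
  cube([4300, 167, 2650]);
  translate([0, 2323, 0]) cube([4300, 167, 2650]);
  translate([0, 167, 0]) cube([167, 2156, 2650]);
  translate([4133, 167, 0]) cube([167, 2156, 2650]);
}
translate([17, 132, 423]) {
  cube([34, 31, 716]);
  translate([292, 0, 0]) cube([34, 31, 716]);
  translate([34, 0, 0]) cube([258, 31, 34]);
  translate([34, 0, 682]) cube([258, 31, 34]);
}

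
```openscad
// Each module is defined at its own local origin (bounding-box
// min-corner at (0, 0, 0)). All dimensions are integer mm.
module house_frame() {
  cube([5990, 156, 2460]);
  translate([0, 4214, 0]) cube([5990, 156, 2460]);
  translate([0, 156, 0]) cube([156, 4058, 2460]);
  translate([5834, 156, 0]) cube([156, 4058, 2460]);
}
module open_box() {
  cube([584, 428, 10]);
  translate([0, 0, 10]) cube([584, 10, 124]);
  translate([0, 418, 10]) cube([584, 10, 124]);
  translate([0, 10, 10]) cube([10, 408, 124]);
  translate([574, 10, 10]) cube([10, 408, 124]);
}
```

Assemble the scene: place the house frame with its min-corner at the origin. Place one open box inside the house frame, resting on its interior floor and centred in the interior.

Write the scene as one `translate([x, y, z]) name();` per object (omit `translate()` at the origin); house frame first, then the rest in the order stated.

house_frame();
translate([2703, 1971, 0]) open_box();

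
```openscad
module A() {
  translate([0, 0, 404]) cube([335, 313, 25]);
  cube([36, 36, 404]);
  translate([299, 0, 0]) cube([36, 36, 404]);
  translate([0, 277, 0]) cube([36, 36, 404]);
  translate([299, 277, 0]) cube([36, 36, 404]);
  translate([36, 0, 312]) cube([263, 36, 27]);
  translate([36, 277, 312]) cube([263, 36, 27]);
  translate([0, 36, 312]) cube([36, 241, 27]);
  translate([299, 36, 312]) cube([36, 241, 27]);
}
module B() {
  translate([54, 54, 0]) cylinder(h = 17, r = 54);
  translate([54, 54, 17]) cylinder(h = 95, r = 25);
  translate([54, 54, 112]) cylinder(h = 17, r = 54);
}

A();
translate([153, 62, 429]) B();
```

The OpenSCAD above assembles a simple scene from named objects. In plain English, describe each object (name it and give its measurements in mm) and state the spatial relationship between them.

A is a four-legged stool. The seat is 335×313 mm, 25 mm thick, top at z = 429 mm. It stands on four square legs, each 36×36 mm in cross-section, from z = 0 to the seat underside, each flush with a corner of the seat. Four stretchers, 36 mm wide and 27 mm tall, connect adjacent legs with their undersides at z = 312 mm, each running between the inner faces of the legs it joins and aligned with the legs' outer faces on the other axis.

B is a spool: two coaxial disc flanges of radius 54 mm and thickness 17 mm, joined by a core cylinder of radius 25 mm and height 95 mm. The lower flange rests on z = 0 and the three cylinders share a vertical axis.

The spool is on top of the stool.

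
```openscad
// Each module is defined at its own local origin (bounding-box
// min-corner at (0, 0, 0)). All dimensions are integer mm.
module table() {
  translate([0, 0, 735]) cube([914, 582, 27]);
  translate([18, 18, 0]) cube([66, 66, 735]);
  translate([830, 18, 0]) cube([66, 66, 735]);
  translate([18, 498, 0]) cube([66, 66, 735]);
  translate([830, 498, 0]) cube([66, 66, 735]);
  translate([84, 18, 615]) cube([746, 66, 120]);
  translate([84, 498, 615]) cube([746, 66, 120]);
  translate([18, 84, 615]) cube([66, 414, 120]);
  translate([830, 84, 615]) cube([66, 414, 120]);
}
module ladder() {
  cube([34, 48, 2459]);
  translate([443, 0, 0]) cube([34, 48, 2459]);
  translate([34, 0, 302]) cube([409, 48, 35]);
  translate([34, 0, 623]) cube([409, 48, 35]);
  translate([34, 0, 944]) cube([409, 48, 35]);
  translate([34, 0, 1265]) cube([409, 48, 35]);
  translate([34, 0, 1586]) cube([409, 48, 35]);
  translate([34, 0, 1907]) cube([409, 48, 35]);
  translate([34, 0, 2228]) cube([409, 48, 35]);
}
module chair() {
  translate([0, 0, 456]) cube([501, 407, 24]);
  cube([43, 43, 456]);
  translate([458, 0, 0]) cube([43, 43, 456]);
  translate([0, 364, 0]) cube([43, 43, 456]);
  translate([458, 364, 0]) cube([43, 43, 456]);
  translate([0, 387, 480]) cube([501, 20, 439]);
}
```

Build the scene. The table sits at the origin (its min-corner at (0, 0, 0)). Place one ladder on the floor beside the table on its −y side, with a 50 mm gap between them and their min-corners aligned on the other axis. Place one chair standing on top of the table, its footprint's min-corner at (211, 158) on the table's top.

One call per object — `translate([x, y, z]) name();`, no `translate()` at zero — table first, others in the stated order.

table();
translate([0, -98, 0]) ladder();
translate([211, 158, 762]) chair();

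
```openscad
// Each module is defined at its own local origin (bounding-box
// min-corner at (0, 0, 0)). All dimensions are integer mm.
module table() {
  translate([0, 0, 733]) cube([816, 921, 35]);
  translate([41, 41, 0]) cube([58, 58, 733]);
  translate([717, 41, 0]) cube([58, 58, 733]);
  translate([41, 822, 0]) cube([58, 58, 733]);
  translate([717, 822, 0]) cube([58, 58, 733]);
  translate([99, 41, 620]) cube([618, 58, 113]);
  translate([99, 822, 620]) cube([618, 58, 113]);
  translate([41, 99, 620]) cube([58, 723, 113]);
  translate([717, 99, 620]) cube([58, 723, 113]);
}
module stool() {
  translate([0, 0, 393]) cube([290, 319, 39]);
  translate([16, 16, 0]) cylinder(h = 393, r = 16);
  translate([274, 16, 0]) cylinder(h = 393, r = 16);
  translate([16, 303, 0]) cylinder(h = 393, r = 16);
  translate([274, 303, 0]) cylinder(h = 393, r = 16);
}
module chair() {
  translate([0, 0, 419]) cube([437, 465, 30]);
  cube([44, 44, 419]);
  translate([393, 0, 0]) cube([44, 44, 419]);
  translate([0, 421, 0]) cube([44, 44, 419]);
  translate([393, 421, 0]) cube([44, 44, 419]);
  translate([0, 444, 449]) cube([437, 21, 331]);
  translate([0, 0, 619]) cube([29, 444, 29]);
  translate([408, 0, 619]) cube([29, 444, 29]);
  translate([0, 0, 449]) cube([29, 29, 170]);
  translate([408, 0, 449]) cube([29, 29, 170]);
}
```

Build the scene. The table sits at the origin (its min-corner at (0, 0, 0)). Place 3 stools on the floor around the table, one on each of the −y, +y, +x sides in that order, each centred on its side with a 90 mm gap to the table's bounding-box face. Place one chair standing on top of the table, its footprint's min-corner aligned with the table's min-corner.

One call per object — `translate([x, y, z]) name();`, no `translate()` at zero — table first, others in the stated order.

table();
translate([263, -409, 0]) stool();
translate([263, 1011, 0]) stool();
translate([906, 301, 0]) stool();
translate([0, 0, 768]) chair();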